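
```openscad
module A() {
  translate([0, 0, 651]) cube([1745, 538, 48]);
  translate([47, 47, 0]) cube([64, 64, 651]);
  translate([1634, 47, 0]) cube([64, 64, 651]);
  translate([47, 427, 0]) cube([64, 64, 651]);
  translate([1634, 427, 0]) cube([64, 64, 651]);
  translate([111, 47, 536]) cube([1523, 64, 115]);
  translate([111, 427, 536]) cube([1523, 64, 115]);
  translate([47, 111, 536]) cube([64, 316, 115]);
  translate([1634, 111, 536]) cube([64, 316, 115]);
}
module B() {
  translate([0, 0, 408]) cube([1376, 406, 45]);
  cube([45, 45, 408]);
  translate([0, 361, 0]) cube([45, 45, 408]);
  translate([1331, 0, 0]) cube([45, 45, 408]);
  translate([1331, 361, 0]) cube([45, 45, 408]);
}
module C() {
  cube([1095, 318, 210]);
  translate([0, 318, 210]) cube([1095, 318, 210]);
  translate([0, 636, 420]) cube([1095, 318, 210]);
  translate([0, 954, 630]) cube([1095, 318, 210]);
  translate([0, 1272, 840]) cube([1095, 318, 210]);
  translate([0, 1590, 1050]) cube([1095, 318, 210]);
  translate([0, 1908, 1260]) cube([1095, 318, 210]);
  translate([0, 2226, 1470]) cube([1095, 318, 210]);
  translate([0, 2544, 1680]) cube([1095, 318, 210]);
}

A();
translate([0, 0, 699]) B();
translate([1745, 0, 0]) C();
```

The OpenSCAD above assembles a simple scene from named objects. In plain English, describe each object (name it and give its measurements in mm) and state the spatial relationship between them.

A is a table with a 1745×538 mm rectangular top, 48 mm thick, top surface at z = 699 mm, supported by four 64×64 mm square legs, each inset 47 mm from the nearest pair of top edges, running from the floor. Four apron rails, 64 mm thick and 115 mm tall, run between adjacent legs with their top edges flush with the underside of the top and their outer faces flush with the legs' outer faces.

B is a bench: a 1376×406 mm seat slab, 45 mm thick, top at z = 453 mm, on four 45×45 mm square legs flush with the seat corners and standing on z = 0.

C is a straight staircase of 9 solid steps. Each step is 1095 mm wide (x), 318 mm deep (y, the going) and 210 mm tall (the rise). The first step rests on the floor; each subsequent step sits one going further in +y and one rise higher in +z, directly behind and above the previous step with no overlap.

The bench is on top of the table. The staircase is against the table's +x side, with their −y faces flush.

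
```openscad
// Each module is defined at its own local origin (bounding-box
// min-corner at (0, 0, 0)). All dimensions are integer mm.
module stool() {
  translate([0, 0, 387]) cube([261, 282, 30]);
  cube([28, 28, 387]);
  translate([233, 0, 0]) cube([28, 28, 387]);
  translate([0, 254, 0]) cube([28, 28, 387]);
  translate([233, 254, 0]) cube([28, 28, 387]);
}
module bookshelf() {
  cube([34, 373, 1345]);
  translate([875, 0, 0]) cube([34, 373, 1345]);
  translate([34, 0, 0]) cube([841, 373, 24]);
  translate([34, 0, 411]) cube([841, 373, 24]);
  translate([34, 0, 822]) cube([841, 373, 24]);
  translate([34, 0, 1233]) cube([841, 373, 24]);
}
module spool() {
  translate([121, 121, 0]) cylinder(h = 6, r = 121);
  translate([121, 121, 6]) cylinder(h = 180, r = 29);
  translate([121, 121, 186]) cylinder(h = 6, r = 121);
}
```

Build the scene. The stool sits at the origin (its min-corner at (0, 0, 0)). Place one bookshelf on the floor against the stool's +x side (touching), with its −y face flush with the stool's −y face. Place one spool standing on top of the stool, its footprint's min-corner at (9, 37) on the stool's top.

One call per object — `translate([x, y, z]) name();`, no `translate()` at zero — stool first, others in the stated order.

stool();
translate([261, 0, 0]) bookshelf();
translate([9, 37, 417]) spool();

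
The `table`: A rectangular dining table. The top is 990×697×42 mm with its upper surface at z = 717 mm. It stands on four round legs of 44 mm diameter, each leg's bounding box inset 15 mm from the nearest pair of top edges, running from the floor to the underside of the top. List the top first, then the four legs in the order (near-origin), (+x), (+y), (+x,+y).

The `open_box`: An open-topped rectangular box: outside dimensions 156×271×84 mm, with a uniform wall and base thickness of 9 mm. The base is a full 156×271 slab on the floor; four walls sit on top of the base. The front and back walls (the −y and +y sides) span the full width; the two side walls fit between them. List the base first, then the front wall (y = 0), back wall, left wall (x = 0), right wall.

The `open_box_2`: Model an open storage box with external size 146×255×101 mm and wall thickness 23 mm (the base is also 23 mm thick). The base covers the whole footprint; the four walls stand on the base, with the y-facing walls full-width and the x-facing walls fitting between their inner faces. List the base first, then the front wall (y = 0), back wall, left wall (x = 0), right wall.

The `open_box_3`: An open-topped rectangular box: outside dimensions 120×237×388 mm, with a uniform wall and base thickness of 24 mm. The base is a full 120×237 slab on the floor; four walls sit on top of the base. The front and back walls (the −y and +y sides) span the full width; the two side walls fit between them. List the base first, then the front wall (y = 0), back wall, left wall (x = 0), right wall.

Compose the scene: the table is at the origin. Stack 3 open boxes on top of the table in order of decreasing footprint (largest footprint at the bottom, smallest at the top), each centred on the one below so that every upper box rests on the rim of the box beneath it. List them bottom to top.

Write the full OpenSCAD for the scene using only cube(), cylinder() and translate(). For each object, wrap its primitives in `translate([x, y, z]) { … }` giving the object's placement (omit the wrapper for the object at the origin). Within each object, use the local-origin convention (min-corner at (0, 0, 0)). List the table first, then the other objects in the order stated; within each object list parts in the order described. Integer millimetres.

translate([0, 0, 675]) cube([990, 697, 42]);
translate([37, 37, 0]) cylinder(h = 675, r = 22);
translate([953, 37, 0]) cylinder(h = 675, r = 22);
translate([37, 660, 0]) cylinder(h = 675, r = 22);
translate([953, 660, 0]) cylinder(h = 675, r = 22);
translate([417, 213, 717]) {
  cube([156, 271, 9]);
  translate([0, 0, 9]) cube([156, 9, 75]);
  translate([0, 262, 9]) cube([156, 9, 75]);
  translate([0, 9, 9]) cube([9, 253, 75]);
  translate([147, 9, 9]) cube([9, 253, 75]);
}
translate([422, 221, 801]) {
  cube([146, 255, 23]);
  translate([0, 0, 23]) cube([146, 23, 78]);
  translate([0, 232, 23]) cube([146, 23, 78]);
  translate([0, 23, 23]) cube([23, 209, 78]);
  translate([123, 23, 23]) cube([23, 209, 78]);
}
translate([435, 230, 902]) {
  cube([120, 237, 24]);
  translate([0, 0, 24]) cube([120, 24, 364]);
  translate([0, 213, 24]) cube([120, 24, 364]);
  translate([0, 24, 24]) cube([24, 189, 364]);
  translate([96, 24, 24]) cube([24, 189, 364]);
}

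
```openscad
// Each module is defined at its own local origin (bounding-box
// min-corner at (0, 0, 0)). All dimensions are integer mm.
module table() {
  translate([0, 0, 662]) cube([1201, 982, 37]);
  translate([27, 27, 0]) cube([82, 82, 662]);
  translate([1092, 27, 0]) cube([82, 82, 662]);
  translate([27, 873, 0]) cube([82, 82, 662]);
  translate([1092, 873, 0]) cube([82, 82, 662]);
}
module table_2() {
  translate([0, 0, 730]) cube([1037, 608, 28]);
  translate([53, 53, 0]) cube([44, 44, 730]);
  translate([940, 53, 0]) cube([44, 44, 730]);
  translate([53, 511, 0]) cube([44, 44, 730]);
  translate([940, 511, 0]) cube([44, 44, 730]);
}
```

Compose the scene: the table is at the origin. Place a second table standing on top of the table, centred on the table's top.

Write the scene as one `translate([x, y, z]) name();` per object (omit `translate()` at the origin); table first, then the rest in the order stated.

table();
translate([82, 187, 699]) table_2();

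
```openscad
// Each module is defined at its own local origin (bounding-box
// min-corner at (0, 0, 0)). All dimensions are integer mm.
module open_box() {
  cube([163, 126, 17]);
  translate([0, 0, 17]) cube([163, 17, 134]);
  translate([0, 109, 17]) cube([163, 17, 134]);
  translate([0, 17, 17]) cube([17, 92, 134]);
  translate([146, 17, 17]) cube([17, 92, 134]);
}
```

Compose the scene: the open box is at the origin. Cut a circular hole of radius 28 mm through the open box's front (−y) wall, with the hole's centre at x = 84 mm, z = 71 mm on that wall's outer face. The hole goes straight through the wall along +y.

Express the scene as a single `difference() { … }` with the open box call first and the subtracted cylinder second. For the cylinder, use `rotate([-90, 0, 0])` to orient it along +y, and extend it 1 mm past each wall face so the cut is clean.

difference() {
  open_box();
  translate([84, -1, 71]) rotate([-90, 0, 0]) cylinder(h = 19, r = 28);
}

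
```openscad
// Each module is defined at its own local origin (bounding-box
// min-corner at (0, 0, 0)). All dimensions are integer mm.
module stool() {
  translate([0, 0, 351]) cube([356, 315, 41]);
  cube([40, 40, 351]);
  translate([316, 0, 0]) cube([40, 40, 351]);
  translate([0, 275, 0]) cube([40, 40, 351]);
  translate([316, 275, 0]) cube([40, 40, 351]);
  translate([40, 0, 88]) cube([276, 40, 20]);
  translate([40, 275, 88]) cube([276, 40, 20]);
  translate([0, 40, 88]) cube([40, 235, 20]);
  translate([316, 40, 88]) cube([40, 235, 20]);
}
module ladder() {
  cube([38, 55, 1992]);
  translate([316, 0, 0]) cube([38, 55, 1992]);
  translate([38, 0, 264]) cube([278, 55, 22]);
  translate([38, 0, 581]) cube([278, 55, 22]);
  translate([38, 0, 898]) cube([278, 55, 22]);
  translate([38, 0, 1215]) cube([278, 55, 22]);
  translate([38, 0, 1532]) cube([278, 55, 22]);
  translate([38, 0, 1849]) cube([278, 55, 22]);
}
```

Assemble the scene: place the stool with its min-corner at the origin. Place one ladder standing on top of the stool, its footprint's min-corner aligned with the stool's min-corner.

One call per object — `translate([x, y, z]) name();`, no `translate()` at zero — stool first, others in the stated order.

stool();
translate([0, 0, 392]) ladder();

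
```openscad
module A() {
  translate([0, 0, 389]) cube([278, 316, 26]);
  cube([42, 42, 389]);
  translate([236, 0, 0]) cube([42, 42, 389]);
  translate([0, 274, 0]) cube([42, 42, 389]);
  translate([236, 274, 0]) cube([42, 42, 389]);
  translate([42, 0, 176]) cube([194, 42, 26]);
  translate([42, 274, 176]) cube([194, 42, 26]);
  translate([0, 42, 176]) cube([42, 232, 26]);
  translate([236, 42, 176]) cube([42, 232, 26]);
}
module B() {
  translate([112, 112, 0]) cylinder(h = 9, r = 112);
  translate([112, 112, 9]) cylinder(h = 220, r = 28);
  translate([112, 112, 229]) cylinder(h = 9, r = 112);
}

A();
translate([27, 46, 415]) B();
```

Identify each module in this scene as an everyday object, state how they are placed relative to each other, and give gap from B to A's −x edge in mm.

A is a stool. B is a spool. The spool is on top of the stool, centred. The gap from the spool to the stool's −x edge is 27 mm.

The spool's min-x is at 27; the stool's min-x is 0; gap = 27 mm.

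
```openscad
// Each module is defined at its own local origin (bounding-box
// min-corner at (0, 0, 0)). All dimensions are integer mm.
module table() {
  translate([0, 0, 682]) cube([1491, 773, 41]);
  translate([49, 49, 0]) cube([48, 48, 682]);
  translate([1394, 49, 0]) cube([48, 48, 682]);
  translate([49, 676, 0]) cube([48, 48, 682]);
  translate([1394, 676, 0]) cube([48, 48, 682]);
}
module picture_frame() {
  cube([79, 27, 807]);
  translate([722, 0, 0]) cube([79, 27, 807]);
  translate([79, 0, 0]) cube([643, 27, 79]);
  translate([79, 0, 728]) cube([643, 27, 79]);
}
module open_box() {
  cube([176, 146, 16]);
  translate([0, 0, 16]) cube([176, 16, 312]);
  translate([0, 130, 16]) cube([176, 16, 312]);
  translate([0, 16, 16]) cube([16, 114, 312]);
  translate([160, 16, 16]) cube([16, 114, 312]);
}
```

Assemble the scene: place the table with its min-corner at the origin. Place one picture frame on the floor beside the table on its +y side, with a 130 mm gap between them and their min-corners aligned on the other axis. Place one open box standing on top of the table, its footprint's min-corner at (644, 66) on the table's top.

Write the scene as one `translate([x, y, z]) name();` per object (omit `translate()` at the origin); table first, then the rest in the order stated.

table();
translate([0, 903, 0]) picture_frame();
translate([644, 66, 723]) open_box();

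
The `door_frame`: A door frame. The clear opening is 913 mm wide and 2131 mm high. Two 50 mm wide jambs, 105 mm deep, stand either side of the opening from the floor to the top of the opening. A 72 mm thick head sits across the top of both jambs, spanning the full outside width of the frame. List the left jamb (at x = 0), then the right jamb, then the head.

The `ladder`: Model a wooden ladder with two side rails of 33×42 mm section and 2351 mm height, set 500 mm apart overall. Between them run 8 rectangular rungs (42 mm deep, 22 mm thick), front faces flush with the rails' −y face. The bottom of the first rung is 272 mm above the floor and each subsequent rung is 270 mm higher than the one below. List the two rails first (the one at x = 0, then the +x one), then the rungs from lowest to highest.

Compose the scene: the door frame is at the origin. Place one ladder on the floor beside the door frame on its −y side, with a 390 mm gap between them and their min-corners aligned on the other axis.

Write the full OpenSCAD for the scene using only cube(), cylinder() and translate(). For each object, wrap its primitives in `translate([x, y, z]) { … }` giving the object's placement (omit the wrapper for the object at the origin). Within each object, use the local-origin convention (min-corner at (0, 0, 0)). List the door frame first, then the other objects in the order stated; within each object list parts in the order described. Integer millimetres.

cube([50, 105, 2131]);
translate([963, 0, 0]) cube([50, 105, 2131]);
translate([0, 0, 2131]) cube([1013, 105, 72]);
translate([0, -432, 0]) {
  cube([33, 42, 2351]);
  translate([467, 0, 0]) cube([33, 42, 2351]);
  translate([33, 0, 272]) cube([434, 42, 22]);
  translate([33, 0, 542]) cube([434, 42, 22]);
  translate([33, 0, 812]) cube([434, 42, 22]);
  translate([33, 0, 1082]) cube([434, 42, 22]);
  translate([33, 0, 1352]) cube([434, 42, 22]);
  translate([33, 0, 1622]) cube([434, 42, 22]);
  translate([33, 0, 1892]) cube([434, 42, 22]);
  translate([33, 0, 2162]) cube([434, 42, 22]);
}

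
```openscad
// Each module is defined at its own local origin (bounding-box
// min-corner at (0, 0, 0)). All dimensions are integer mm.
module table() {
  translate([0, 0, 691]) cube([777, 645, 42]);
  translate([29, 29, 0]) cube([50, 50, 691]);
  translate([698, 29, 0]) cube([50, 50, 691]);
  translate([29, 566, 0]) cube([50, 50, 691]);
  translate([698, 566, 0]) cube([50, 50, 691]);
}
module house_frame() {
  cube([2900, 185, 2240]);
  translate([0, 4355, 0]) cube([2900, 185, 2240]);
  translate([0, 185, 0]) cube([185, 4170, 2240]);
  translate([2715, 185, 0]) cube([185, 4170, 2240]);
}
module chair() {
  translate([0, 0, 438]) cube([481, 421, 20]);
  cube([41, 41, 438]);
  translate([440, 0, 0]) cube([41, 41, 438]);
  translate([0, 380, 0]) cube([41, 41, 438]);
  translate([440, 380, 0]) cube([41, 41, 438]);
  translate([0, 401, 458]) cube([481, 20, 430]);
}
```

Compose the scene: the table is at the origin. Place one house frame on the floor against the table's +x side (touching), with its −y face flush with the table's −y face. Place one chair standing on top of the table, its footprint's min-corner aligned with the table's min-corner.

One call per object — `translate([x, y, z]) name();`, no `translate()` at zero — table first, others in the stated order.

table();
translate([777, 0, 0]) house_frame();
translate([0, 0, 733]) chair();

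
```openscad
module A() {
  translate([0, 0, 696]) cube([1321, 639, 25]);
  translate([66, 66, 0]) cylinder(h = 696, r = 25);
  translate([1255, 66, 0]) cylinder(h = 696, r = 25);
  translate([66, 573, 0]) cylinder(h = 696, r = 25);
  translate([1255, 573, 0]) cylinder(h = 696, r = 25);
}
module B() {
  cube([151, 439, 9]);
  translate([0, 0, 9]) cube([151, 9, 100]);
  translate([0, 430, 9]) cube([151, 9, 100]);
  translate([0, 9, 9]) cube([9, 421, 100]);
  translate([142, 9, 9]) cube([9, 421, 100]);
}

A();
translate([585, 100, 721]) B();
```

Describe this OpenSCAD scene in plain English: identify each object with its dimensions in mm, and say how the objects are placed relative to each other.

A is a table with a 1321×639 mm rectangular top, 25 mm thick, top surface at z = 721 mm, supported by four round legs of 50 mm diameter, each leg's bounding box inset 41 mm from the nearest pair of top edges, running from the floor.

B is an open storage box with external size 151×439×109 mm and wall thickness 9 mm (the base is also 9 mm thick). The base covers the whole footprint; the four walls stand on the base, with the y-facing walls full-width and the x-facing walls fitting between their inner faces.

The open box is on top of the table, centred.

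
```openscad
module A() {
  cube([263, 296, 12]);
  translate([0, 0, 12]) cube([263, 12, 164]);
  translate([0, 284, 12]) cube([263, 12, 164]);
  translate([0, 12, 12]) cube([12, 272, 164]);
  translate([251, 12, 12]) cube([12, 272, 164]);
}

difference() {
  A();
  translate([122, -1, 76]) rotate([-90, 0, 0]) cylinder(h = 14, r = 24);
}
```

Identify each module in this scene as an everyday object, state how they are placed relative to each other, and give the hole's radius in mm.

A is an open box. The open box has a circular hole through its front wall. The hole's radius is 24 mm.

The subtracted cylinder has r = 24 mm.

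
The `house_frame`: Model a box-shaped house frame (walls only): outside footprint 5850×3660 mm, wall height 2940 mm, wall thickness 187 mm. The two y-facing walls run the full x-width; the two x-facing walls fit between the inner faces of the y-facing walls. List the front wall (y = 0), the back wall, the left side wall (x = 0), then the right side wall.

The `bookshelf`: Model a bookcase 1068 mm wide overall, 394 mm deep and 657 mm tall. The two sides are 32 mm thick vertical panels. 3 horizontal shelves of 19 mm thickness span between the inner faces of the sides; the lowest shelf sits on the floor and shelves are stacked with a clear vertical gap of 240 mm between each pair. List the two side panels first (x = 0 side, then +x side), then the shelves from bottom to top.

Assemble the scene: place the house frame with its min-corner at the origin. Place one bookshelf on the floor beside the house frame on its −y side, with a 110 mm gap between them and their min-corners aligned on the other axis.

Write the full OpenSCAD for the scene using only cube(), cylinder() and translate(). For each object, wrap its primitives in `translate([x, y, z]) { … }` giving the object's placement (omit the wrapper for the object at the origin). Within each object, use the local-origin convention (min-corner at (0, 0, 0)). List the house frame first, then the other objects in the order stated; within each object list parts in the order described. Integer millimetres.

cube([5850, 187, 2940]);
translate([0, 3473, 0]) cube([5850, 187, 2940]);
translate([0, 187, 0]) cube([187, 3286, 2940]);
translate([5663, 187, 0]) cube([187, 3286, 2940]);
translate([0, -504, 0]) {
  cube([32, 394, 657]);
  translate([1036, 0, 0]) cube([32, 394, 657]);
  translate([32, 0, 0]) cube([1004, 394, 19]);
  translate([32, 0, 259]) cube([1004, 394, 19]);
  translate([32, 0, 518]) cube([1004, 394, 19]);
}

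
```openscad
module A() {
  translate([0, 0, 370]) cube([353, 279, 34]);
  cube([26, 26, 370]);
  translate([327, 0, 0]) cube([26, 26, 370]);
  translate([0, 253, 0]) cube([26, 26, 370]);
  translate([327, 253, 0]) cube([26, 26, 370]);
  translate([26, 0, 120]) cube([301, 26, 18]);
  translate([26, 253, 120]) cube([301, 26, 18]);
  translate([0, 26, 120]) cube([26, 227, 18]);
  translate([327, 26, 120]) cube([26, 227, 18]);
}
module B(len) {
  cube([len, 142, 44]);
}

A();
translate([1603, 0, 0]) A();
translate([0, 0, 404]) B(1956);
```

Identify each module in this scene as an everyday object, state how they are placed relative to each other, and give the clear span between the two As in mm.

Second stool starts at x = 1603; first ends at x = 353; clear span = 1603 − 353 = 1250 mm.

A is a stool. B is a beam. A beam spans the tops of two stools. The clear span between the two stools is 1250 mm.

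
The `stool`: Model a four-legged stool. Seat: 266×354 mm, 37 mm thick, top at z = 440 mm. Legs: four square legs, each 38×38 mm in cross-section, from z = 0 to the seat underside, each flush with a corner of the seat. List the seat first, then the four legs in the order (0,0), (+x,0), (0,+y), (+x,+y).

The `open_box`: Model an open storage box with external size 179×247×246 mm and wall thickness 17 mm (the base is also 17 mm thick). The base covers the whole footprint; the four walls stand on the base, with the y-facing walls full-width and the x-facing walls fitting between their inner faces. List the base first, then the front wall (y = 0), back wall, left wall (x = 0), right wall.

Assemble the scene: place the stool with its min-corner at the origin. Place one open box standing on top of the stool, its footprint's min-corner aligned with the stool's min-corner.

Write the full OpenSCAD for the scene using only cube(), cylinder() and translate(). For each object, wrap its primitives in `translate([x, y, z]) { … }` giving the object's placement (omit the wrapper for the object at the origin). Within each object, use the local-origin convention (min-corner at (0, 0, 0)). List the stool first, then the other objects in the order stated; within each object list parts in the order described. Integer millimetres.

translate([0, 0, 403]) cube([266, 354, 37]);
cube([38, 38, 403]);
translate([228, 0, 0]) cube([38, 38, 403]);
translate([0, 316, 0]) cube([38, 38, 403]);
translate([228, 316, 0]) cube([38, 38, 403]);
translate([0, 0, 440]) {
  cube([179, 247, 17]);
  translate([0, 0, 17]) cube([179, 17, 229]);
  translate([0, 230, 17]) cube([179, 17, 229]);
  translate([0, 17, 17]) cube([17, 213, 229]);
  translate([162, 17, 17]) cube([17, 213, 229]);
}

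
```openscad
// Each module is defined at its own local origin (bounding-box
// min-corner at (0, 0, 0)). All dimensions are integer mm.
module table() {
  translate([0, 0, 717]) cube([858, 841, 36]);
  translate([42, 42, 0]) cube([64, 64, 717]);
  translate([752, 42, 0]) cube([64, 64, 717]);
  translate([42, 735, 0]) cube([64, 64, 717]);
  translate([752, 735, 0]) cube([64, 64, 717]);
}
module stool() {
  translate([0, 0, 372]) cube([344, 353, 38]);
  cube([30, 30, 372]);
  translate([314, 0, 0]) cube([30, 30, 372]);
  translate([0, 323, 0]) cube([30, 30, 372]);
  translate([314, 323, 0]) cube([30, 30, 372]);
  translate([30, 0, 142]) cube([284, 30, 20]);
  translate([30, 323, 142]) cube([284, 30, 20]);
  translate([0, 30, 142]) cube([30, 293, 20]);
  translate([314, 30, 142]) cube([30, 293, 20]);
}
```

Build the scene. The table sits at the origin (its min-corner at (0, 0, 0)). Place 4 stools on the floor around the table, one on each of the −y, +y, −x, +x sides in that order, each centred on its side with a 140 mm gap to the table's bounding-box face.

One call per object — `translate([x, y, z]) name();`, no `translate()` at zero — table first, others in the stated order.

table();
translate([257, -493, 0]) stool();
translate([257, 981, 0]) stool();
translate([-484, 244, 0]) stool();
translate([998, 244, 0]) stool();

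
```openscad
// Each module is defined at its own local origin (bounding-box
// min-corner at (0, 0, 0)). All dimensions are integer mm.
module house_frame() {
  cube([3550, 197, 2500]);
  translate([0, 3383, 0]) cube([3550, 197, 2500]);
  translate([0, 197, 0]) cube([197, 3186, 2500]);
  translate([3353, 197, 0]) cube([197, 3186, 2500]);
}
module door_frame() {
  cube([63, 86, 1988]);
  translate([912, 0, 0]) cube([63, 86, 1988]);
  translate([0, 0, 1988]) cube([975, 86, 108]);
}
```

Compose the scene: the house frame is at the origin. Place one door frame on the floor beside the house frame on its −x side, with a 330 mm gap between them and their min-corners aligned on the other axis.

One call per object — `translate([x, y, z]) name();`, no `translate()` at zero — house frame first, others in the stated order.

house_frame();
translate([-1305, 0, 0]) door_frame();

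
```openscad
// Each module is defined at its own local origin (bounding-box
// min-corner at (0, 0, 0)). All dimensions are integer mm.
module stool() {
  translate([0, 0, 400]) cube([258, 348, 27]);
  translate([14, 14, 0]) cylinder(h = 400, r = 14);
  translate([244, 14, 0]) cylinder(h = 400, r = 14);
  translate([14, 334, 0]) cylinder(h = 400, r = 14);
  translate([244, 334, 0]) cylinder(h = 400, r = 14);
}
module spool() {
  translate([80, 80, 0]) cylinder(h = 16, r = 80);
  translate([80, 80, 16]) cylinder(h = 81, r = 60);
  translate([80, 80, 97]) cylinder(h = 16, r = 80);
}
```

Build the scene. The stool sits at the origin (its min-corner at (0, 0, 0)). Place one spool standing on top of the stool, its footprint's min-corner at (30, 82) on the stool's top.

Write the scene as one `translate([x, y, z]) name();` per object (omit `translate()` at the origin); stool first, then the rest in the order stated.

stool();
translate([30, 82, 427]) spool();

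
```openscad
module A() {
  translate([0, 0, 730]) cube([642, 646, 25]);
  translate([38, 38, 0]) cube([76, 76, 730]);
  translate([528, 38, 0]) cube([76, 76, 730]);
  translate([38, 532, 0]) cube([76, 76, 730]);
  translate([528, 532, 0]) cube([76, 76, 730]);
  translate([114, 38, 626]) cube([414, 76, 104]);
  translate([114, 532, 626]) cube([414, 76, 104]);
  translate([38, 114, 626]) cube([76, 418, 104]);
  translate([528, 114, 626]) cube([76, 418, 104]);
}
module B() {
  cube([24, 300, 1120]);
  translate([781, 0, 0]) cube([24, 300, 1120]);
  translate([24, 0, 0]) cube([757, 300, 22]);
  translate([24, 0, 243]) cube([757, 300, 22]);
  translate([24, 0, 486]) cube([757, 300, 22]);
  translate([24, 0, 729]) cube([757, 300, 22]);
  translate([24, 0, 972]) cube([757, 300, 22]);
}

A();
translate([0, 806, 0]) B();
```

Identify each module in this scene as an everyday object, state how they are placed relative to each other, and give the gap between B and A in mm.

A is a table. B is a bookshelf. The bookshelf is on the floor beside the table on its +y side. The gap between the bookshelf and the table is 160 mm.

The bookshelf's nearest face is 160 mm from the table's +y face.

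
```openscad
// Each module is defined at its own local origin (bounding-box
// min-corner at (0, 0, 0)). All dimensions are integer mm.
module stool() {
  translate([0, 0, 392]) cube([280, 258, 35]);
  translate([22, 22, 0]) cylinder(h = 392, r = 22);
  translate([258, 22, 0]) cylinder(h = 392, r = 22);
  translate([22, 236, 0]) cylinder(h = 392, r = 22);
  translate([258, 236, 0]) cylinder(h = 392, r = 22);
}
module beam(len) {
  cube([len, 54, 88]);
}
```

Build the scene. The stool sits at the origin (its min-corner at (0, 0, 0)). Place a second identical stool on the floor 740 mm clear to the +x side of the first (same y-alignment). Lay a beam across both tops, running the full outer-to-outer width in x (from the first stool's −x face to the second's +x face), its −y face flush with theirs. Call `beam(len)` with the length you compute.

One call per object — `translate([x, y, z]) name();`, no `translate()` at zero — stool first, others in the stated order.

stool();
translate([1020, 0, 0]) stool();
translate([0, 0, 427]) beam(1300);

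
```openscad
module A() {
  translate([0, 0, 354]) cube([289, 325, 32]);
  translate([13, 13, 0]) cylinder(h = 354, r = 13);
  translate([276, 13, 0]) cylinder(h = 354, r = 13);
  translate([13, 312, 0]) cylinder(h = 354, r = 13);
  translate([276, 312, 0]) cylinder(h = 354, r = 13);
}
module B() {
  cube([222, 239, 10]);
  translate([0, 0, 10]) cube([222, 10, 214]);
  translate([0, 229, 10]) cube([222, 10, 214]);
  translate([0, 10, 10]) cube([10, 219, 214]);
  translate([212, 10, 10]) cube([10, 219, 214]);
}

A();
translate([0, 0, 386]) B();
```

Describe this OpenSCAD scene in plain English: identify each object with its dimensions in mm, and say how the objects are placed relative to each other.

A is a four-legged stool. The seat is 289×325 mm, 32 mm thick, top at z = 386 mm. It stands on four round legs, each 26 mm in diameter, from z = 0 to the seat underside, each leg's axis is inset half a diameter from the nearest pair of seat edges (so the leg's bounding box is flush with the corner).

B is an open storage box with external size 222×239×224 mm and wall thickness 10 mm (the base is also 10 mm thick). The base covers the whole footprint; the four walls stand on the base, with the y-facing walls full-width and the x-facing walls fitting between their inner faces.

The open box is on top of the stool.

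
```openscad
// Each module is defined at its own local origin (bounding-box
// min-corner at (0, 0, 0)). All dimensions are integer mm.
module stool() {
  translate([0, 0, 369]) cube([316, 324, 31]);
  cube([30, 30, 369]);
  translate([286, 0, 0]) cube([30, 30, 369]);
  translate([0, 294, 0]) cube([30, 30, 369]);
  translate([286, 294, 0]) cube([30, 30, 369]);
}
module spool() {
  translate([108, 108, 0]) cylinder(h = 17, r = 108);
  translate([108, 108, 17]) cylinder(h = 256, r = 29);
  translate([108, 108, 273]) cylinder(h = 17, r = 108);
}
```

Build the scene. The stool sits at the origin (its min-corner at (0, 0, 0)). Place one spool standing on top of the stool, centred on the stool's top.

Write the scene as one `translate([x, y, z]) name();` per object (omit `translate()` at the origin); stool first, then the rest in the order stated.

stool();
translate([50, 54, 400]) spool();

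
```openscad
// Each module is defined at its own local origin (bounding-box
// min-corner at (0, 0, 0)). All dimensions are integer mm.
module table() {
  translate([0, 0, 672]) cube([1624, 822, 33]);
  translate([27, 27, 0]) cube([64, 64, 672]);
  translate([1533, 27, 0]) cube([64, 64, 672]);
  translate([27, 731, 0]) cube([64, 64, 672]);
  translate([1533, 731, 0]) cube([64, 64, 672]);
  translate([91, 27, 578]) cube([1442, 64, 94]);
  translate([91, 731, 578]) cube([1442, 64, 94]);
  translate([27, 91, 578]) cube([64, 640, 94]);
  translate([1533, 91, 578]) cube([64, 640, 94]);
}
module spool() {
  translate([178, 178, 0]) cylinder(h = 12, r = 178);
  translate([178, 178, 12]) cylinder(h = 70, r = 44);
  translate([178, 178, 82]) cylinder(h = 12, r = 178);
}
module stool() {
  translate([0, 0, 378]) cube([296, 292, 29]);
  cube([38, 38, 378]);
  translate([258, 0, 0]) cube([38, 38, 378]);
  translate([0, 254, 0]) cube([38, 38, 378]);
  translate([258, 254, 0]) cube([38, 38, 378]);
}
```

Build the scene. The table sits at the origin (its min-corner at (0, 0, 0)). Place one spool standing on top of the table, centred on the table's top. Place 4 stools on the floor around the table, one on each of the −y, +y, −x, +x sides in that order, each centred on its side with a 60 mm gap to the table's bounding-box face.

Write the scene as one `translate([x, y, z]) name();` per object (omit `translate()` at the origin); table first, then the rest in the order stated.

table();
translate([634, 233, 705]) spool();
translate([664, -352, 0]) stool();
translate([664, 882, 0]) stool();
translate([-356, 265, 0]) stool();
translate([1684, 265, 0]) stool();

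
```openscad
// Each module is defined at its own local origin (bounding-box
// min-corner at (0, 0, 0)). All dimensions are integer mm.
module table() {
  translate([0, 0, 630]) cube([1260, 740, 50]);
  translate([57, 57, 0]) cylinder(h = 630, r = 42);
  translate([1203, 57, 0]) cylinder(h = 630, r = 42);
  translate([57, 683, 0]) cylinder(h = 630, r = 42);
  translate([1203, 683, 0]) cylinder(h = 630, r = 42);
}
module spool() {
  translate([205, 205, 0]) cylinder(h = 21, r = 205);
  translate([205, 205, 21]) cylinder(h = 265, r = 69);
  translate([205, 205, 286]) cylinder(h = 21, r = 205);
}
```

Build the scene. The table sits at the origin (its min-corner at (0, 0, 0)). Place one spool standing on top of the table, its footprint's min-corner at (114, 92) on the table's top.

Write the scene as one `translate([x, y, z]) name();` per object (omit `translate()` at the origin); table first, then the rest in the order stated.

table();
translate([114, 92, 680]) spool();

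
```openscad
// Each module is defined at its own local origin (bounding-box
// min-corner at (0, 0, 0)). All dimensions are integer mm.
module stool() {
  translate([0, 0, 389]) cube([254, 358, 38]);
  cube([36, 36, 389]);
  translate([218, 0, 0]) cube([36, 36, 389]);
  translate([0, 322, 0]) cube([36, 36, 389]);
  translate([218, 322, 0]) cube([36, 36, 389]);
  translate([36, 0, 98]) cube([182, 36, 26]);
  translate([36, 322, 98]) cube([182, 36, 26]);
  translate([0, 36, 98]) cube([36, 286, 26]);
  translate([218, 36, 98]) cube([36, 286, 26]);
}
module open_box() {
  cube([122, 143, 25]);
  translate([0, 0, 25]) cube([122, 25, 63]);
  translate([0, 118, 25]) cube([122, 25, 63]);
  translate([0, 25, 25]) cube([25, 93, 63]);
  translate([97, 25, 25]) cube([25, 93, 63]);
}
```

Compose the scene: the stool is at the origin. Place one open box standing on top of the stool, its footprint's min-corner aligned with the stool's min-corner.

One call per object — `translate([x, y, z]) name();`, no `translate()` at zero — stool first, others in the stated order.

stool();
translate([0, 0, 427]) open_box();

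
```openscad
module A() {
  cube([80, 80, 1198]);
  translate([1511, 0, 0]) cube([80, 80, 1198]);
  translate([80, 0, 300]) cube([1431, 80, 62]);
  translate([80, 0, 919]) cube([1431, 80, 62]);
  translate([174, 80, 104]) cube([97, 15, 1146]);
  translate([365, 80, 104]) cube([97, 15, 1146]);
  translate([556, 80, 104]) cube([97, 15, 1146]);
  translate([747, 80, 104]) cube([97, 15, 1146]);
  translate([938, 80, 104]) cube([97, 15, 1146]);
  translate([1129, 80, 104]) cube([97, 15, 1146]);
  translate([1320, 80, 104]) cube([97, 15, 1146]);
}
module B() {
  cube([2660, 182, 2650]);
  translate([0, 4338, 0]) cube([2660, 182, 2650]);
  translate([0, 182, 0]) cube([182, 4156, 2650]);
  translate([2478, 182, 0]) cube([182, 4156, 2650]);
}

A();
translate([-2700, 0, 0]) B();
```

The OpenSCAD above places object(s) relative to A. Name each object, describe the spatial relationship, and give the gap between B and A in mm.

A is a fence section. B is a house frame. The house frame is on the floor beside the fence section on its −x side. The gap between the house frame and the fence section is 40 mm.

The house frame's nearest face is 40 mm from the fence section's −x face.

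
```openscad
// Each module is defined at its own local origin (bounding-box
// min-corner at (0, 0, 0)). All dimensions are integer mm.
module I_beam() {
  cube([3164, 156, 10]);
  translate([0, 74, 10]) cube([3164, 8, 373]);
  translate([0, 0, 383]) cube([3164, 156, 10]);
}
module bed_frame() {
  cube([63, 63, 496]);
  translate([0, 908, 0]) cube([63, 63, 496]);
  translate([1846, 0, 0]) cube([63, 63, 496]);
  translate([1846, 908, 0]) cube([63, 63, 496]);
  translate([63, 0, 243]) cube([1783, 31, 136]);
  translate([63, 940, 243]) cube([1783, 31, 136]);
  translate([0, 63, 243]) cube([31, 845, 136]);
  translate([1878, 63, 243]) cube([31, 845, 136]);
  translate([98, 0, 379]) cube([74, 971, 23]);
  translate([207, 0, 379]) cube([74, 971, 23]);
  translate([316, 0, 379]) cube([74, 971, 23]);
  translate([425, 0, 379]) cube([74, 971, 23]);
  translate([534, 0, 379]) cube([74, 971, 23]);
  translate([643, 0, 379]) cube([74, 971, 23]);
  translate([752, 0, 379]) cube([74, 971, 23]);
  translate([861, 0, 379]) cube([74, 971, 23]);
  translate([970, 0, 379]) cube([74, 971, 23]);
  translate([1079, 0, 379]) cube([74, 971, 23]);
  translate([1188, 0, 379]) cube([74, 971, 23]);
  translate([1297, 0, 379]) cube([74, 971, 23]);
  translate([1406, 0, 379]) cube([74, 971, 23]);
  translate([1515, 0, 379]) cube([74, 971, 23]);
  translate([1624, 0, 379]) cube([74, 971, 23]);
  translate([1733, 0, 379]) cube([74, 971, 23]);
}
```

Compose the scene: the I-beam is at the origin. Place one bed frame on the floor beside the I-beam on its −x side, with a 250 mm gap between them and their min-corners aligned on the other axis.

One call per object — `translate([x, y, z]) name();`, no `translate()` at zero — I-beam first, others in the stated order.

I_beam();
translate([-2159, 0, 0]) bed_frame();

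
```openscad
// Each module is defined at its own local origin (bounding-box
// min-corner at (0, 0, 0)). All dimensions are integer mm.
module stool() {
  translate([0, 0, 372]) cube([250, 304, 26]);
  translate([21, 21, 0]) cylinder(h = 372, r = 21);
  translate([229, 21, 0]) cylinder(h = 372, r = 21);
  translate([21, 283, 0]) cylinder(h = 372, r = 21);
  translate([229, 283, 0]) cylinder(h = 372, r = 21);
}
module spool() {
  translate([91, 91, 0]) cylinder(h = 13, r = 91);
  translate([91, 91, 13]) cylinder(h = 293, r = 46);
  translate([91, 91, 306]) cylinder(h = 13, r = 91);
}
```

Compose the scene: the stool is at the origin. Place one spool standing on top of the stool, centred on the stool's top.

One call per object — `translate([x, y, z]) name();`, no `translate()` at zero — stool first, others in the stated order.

stool();
translate([34, 61, 398]) spool();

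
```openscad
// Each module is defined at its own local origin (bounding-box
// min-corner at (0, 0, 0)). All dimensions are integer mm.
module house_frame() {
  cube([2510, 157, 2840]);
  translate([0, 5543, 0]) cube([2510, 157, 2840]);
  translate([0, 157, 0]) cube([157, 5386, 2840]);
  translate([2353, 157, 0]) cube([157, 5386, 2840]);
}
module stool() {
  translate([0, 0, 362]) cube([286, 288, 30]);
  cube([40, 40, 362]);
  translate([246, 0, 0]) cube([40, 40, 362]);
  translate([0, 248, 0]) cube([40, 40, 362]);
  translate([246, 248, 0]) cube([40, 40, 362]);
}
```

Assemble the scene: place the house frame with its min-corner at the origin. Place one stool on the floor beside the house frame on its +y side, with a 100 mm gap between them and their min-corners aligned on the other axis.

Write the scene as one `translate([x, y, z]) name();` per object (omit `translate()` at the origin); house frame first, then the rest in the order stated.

house_frame();
translate([0, 5800, 0]) stool();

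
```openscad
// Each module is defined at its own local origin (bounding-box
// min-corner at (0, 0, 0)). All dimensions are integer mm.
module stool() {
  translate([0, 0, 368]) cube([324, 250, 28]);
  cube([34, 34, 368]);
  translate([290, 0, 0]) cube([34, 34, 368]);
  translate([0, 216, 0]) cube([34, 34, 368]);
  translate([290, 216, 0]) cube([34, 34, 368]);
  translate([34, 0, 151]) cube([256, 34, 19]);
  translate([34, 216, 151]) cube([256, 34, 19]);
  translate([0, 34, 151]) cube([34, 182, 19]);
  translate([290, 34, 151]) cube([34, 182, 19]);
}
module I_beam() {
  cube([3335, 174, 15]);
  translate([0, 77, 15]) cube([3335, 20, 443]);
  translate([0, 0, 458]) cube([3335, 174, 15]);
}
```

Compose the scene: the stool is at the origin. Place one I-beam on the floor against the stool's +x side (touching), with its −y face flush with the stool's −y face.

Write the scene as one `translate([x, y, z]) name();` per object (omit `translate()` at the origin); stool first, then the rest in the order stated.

stool();
translate([324, 0, 0]) I_beam();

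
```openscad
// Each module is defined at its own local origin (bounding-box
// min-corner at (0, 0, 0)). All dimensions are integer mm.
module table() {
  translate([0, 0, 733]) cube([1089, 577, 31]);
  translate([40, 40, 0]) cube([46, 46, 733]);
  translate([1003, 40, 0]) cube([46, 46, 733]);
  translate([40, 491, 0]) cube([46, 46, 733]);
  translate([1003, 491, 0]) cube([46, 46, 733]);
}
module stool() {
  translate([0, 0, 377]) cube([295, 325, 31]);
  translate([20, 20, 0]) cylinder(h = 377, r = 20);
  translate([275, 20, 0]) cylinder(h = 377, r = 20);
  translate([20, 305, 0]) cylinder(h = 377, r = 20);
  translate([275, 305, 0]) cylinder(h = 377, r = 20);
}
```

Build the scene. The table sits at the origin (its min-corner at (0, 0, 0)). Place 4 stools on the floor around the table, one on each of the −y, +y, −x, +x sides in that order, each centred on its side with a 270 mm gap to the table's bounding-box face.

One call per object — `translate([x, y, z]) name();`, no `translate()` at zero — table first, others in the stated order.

table();
translate([397, -595, 0]) stool();
translate([397, 847, 0]) stool();
translate([-565, 126, 0]) stool();
translate([1359, 126, 0]) stool();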